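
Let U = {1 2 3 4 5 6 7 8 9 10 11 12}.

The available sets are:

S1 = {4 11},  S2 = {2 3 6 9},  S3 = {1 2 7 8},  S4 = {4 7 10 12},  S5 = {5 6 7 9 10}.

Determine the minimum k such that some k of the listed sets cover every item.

S1, S2, S3, S4, and S5 cover everything between them: the union {1, 2, 3, 4, 5, 6, 7, 8, 9, 10, 11, 12} is all of U.
No 4 of the 5 sets cover everything (all 5 combinations miss at least one item), so 5 is optimal.

5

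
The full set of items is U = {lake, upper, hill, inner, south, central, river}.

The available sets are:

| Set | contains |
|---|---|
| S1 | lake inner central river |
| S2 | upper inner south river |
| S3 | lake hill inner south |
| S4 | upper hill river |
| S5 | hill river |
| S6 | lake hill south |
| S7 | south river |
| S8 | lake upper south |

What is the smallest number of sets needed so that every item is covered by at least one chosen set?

Take {S1, S4, S6}. Their union is {lake, upper, hill, inner, south, central, river}, which is all 7 items.
Only S1 contains central, so S1 is forced; the remaining 3 items need at least 2 more sets (each remaining set adds at most 2) — so at least 3 sets are needed, and 3 is optimal.

3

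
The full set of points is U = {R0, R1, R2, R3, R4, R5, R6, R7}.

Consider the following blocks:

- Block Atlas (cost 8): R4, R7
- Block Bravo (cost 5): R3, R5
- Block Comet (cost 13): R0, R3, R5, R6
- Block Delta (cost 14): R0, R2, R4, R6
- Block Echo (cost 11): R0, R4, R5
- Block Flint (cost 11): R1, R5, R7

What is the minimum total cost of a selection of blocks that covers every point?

Bravo, Delta, Flint together cover every point (Bravo ∪ Delta ∪ Flint = {R0, R1, R2, R3, R4, R5, R6, R7}); total cost 5 + 14 + 11 = 30.
No covering selection has total cost below 30.

30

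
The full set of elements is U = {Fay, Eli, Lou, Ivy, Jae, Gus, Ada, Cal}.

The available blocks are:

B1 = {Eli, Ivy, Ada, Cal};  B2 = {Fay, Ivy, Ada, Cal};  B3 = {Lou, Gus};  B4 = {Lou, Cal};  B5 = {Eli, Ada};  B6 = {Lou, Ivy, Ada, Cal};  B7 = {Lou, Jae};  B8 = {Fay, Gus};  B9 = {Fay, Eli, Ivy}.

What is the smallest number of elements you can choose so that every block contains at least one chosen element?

3

Take H = {Fay, Lou, Ada}. Each listed block contains at least one of these, so H is a hitting set of size 3.
The blocks B4, B5, B8 are pairwise disjoint, so any hitting set needs a separate element for each — at least 3. Hence 3 is optimal.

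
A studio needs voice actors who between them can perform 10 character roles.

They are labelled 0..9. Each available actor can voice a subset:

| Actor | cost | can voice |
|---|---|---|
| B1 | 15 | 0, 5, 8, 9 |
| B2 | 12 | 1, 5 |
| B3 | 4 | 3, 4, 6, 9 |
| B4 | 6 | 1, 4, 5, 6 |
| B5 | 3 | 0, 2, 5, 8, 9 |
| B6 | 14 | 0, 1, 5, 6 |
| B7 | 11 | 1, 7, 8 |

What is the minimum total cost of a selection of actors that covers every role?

B3, B5, B7 together cover every role (B3 ∪ B5 ∪ B7 = {0, 1, 2, 3, 4, 5, 6, 7, 8, 9}); total cost 4 + 3 + 11 = 18.
No covering selection has total cost below 18.

18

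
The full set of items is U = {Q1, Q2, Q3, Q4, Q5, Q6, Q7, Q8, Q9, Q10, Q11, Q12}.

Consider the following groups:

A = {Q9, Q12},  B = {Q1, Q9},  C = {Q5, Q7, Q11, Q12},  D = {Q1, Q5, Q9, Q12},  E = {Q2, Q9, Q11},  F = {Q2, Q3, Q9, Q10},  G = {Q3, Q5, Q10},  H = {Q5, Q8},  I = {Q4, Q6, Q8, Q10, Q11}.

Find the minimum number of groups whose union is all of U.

4

B and C and F and I together: B ∪ C ∪ F ∪ I = {Q1, Q2, Q3, Q4, Q5, Q6, Q7, Q8, Q9, Q10, Q11, Q12} — every item is covered.
No 3 of the 9 groups cover everything (all 84 combinations miss at least one item), so 4 is optimal.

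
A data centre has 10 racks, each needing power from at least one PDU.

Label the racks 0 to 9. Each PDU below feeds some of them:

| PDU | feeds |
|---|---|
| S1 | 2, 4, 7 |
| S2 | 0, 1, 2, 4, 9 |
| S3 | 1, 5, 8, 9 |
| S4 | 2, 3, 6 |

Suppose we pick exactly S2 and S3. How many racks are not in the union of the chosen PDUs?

3

Union of S2, S3 = {0, 1, 2, 4, 5, 8, 9}.
Not covered: 3, 6, 7 — 3 racks.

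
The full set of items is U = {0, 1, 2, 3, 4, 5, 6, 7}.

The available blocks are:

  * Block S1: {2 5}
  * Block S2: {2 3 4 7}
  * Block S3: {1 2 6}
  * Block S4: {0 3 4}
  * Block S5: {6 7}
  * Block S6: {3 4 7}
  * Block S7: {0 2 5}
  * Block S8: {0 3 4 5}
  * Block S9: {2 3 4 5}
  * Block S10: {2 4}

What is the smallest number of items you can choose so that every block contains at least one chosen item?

H = {0, 2, 7} meets every block (each contains at least one member of H), and |H| = 3.
The blocks S1, S4, S5 are pairwise disjoint, so any hitting set needs a separate item for each — at least 3. Hence 3 is optimal.

3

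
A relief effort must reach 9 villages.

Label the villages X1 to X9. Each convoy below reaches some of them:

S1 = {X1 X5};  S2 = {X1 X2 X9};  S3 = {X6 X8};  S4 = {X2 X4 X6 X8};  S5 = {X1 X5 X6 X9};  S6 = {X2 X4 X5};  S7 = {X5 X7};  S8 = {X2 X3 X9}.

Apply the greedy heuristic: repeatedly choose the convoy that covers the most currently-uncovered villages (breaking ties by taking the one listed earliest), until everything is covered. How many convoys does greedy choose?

Greedy: pick S4 (covers 4 new) → pick S5 (covers 3 new) → pick S7 (covers 1 new) → pick S8 (covers 1 new). Total picks: 4.

4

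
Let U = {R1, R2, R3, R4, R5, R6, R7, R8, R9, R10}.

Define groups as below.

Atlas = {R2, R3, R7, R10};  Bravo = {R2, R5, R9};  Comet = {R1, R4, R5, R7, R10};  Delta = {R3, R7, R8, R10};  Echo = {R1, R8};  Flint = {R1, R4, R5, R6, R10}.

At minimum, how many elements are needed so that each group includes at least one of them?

3

The 3 elements {R1, R5, R7} hit every group.
No choice of 2 elements meets every group, so 3 is the minimum.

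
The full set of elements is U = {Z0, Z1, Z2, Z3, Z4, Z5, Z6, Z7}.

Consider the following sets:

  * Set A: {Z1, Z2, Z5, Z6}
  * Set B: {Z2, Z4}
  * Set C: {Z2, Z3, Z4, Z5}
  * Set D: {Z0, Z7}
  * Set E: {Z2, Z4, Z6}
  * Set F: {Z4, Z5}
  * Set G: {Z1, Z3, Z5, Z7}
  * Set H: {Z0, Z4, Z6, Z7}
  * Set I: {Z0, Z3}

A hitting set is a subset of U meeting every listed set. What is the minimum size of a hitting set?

3

Take T = {Z0, Z2, Z5}. Each listed set contains at least one of these, so T is a hitting set of size 3.
No choice of 2 elements meets every set, so 3 is the minimum.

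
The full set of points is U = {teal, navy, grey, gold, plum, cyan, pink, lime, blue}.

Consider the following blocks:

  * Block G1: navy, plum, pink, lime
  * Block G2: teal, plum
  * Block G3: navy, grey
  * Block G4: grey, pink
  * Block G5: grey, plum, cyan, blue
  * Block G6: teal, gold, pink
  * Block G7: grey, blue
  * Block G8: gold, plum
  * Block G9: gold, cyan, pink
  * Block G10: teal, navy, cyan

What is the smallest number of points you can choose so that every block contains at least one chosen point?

The 4 points {navy, grey, gold, plum} hit every block.
No choice of 3 points meets every block, so 4 is the minimum.

4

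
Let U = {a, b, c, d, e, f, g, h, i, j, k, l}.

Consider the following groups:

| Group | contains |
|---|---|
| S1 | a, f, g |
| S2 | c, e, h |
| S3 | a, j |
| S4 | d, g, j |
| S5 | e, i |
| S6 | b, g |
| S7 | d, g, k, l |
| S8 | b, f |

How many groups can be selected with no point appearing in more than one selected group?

S2, S3, S7, S8 are pairwise disjoint (S2={c,e,h}; S3={a,j}; S7={d,g,k,l}; S8={b,f}).
Every remaining group overlaps one of these, and no 5 of the listed groups are pairwise disjoint, so 4 is the maximum.

4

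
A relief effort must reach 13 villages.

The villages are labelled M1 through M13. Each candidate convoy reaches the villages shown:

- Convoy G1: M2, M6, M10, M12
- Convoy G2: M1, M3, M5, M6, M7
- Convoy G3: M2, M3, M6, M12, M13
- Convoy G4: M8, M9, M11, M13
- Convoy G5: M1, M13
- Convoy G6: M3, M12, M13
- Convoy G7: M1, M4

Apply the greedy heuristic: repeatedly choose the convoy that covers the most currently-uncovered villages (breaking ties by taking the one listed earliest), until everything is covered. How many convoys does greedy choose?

4

Greedy: pick G2 (covers 5 new) → pick G4 (covers 4 new) → pick G1 (covers 3 new) → pick G7 (covers 1 new). Total picks: 4.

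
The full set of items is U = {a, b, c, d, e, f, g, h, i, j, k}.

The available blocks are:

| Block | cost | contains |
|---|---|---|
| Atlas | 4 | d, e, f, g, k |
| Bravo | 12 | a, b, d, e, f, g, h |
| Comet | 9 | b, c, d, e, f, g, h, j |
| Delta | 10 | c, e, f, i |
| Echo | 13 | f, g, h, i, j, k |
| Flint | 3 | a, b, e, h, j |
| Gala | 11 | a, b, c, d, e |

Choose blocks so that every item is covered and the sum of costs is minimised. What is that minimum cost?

17

Atlas, Delta, Flint together cover every item (Atlas ∪ Delta ∪ Flint = {a, b, c, d, e, f, g, h, i, j, k}); total cost 4 + 10 + 3 = 17.
No covering selection has total cost below 17.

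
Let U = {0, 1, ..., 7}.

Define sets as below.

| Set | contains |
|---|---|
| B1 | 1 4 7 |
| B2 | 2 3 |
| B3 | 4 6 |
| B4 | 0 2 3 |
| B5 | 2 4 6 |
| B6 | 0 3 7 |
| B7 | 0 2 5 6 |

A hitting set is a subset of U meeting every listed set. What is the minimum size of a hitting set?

H = {0, 3, 4} meets every set (each contains at least one member of H), and |H| = 3.
No choice of 2 elements meets every set, so 3 is the minimum.

3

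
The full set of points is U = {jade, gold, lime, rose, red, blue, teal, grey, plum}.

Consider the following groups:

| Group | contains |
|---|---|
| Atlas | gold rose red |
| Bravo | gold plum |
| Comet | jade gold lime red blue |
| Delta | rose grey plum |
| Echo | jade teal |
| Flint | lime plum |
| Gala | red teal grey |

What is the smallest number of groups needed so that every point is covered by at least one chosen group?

Comet, Delta, and Echo cover everything between them: the union {jade, gold, lime, rose, red, blue, teal, grey, plum} is all of U.
Only Comet contains blue, so Comet is forced; the remaining 4 points need at least 2 more groups (each remaining group adds at most 3) — so at least 3 groups are needed, and 3 is optimal.

3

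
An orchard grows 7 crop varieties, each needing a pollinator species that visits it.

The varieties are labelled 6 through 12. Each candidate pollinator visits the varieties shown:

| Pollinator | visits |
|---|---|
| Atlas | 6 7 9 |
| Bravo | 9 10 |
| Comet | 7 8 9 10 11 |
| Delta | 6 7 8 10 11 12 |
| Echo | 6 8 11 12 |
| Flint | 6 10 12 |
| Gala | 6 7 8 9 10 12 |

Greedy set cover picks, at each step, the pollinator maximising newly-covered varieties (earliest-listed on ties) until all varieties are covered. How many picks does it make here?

Greedy: pick Delta (covers 6 new) → pick Atlas (covers 1 new). Total picks: 2.

2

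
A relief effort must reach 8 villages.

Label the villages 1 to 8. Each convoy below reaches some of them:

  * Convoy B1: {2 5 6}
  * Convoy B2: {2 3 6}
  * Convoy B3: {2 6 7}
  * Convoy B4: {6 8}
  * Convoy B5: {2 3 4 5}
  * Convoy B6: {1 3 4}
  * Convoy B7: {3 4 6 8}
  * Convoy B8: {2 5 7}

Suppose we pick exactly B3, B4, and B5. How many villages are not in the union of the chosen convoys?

Union of B3, B4, B5 = {2, 3, 4, 5, 6, 7, 8}.
Not covered: 1 — 1 village.

1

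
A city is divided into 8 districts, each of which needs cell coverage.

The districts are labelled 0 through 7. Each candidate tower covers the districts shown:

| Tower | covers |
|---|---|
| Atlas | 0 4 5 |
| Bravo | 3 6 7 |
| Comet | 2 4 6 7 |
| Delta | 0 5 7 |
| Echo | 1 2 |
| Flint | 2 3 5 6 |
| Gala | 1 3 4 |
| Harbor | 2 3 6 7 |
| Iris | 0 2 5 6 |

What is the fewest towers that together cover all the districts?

Take {Delta, Gala, Harbor}. Their union is {0, 1, 2, 3, 4, 5, 6, 7}, which is all 8 districts.
No 2 of the 9 towers cover everything (all 36 combinations miss at least one district), so 3 is optimal.

3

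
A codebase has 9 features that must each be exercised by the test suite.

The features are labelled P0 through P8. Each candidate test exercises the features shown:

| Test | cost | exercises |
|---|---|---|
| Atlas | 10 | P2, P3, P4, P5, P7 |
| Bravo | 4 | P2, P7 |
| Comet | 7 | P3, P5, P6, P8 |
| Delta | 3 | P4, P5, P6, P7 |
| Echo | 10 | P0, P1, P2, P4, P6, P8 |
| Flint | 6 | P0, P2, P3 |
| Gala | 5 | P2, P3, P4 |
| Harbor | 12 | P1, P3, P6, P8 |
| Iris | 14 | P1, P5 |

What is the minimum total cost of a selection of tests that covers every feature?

18

Delta, Echo, Gala together cover every feature (Delta ∪ Echo ∪ Gala = {P0, P1, P2, P3, P4, P5, P6, P7, P8}); total cost 3 + 10 + 5 = 18.
The greedy pick Delta, Flint, Echo costs 19; no covering selection beats 18.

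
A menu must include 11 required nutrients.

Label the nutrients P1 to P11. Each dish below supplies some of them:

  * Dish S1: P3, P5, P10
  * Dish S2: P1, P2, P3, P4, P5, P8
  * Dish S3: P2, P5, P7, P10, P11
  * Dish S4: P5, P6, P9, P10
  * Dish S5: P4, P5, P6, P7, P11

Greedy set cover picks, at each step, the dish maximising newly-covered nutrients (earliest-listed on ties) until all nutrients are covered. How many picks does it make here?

3

Greedy: pick S2 (covers 6 new) → pick S3 (covers 3 new) → pick S4 (covers 2 new). Total picks: 3.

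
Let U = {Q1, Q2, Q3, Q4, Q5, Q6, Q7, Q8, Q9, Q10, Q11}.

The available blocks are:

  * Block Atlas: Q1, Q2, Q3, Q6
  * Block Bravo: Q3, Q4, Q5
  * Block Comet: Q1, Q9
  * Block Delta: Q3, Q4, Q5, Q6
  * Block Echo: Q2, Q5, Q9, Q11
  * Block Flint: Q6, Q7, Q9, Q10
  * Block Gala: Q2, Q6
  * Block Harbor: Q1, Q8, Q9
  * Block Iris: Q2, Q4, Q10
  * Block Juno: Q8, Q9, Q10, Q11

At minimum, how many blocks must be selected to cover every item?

Delta and Echo and Flint and Harbor together: Delta ∪ Echo ∪ Flint ∪ Harbor = {Q1, Q2, Q3, Q4, Q5, Q6, Q7, Q8, Q9, Q10, Q11} — every item is covered.
Only Flint contains Q7, so Flint is forced; the remaining 7 items need at least 3 more blocks (each remaining block adds at most 3) — so at least 4 blocks are needed, and 4 is optimal.

4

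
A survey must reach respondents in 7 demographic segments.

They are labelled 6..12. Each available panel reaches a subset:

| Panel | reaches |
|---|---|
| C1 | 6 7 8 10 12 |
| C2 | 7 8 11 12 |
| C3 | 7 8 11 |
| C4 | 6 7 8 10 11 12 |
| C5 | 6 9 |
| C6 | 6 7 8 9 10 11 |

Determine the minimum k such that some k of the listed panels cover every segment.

2

C2 and C6 together: C2 ∪ C6 = {6, 7, 8, 9, 10, 11, 12} — every segment is covered.
No single panel has all 7 segments (the largest, C4, has 6), so 2 is optimal.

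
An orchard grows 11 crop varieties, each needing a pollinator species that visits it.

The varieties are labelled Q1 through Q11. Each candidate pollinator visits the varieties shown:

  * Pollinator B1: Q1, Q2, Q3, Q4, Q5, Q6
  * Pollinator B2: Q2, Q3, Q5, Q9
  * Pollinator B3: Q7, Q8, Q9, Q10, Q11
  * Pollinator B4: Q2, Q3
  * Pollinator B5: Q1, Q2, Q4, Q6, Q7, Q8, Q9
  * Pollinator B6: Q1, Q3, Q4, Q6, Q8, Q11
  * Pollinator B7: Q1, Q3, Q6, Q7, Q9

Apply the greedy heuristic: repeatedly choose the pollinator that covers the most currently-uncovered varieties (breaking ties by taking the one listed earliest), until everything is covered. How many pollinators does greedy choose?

Greedy: pick B5 (covers 7 new) → pick B1 (covers 2 new) → pick B3 (covers 2 new). Total picks: 3.
(The true minimum cover uses only 2 pollinators, so greedy is not optimal here.)

3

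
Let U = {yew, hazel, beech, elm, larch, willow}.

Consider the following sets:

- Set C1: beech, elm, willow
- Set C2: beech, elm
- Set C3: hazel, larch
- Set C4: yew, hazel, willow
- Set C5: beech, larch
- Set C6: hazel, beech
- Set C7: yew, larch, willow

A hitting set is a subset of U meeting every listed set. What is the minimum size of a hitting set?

H = {beech, larch, willow} meets every set (each contains at least one member of H), and |H| = 3.
No choice of 2 points meets every set, so 3 is the minimum.

3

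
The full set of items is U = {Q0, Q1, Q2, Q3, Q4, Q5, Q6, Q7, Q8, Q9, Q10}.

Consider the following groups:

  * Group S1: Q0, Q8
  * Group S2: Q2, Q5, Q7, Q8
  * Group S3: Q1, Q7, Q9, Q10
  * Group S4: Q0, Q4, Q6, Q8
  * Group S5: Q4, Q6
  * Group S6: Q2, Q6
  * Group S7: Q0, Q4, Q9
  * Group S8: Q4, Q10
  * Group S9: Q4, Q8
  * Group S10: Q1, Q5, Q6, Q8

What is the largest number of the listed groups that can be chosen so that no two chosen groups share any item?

3

S3, S6, S9 are pairwise disjoint (S3={Q1,Q7,Q9,Q10}; S6={Q2,Q6}; S9={Q4,Q8}).
Every remaining group overlaps one of these, and no 4 of the listed groups are pairwise disjoint, so 3 is the maximum.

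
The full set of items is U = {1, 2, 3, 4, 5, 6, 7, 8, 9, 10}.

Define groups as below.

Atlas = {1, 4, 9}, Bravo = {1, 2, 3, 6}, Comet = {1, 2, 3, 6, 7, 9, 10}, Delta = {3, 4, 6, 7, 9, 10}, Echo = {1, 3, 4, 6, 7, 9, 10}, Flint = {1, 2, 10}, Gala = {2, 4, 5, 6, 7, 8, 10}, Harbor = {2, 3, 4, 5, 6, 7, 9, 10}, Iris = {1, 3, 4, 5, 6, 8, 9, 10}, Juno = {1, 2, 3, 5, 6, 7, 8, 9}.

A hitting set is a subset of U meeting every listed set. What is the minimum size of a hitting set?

The 2 items {1, 6} hit every group.
No single item lies in every group, so at least 2 are needed and 2 is optimal.

2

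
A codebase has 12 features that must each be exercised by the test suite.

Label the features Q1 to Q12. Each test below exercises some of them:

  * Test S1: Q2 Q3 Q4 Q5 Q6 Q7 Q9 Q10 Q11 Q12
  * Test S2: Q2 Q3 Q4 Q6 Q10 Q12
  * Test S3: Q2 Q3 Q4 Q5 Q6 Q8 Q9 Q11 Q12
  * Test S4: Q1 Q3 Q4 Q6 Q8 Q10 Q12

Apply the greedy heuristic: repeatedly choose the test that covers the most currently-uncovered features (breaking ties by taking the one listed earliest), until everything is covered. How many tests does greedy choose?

2

Greedy: pick S1 (covers 10 new) → pick S4 (covers 2 new). Total picks: 2.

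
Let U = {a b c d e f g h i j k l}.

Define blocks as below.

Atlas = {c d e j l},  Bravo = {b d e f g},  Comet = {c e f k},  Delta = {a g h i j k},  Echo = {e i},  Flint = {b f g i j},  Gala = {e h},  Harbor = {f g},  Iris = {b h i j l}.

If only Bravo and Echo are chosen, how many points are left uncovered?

Union of Bravo, Echo = {b, d, e, f, g, i}.
Not covered: a, c, h, j, k, l — 6 points.

6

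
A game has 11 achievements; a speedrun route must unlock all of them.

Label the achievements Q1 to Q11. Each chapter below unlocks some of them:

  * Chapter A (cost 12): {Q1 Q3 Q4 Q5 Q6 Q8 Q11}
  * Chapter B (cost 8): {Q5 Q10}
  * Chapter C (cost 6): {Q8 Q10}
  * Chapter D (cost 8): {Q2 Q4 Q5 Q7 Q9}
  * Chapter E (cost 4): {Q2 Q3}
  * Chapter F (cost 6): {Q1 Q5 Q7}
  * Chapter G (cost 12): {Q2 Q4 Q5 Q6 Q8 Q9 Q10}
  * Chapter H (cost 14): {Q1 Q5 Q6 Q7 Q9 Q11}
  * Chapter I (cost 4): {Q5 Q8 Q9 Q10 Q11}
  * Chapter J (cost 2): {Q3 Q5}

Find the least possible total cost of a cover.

F, G, I, J together cover every achievement (F ∪ G ∪ I ∪ J = {Q1, Q2, Q3, Q4, Q5, Q6, Q7, Q8, Q9, Q10, Q11}); total cost 6 + 12 + 4 + 2 = 24.
The greedy pick I, E, F, A costs 26; no covering selection beats 24.

24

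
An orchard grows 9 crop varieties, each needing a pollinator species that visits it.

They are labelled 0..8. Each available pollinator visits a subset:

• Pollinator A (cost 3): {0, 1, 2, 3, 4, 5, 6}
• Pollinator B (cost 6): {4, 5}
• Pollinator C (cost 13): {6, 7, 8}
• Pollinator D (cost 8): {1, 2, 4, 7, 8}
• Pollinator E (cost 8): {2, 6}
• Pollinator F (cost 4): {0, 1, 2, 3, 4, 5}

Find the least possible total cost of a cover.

A, D together cover every variety (A ∪ D = {0, 1, 2, 3, 4, 5, 6, 7, 8}); total cost 3 + 8 = 11.
No covering selection has total cost below 11.

11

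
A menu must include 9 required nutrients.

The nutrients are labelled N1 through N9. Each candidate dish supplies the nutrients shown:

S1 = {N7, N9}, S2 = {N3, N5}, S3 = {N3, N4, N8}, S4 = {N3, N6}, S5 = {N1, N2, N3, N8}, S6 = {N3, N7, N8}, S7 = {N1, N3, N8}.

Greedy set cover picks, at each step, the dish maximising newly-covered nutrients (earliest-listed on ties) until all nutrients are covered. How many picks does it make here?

5

Greedy: pick S5 (covers 4 new) → pick S1 (covers 2 new) → pick S2 (covers 1 new) → pick S3 (covers 1 new) → pick S4 (covers 1 new). Total picks: 5.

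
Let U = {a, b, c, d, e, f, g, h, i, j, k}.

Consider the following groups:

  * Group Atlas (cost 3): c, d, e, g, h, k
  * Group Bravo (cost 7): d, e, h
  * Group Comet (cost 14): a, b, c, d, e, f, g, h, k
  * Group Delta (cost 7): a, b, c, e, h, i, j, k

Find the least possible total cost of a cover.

21

Comet, Delta together cover every item (Comet ∪ Delta = {a, b, c, d, e, f, g, h, i, j, k}); total cost 14 + 7 = 21.
The greedy pick Atlas, Delta, Comet costs 24; no covering selection beats 21.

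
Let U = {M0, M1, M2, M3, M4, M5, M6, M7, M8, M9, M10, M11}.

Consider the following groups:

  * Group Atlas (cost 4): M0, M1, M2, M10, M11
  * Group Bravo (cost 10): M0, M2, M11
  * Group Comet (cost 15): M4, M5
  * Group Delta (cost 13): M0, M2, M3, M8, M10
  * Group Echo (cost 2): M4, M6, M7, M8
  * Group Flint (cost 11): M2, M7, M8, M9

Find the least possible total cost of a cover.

45

Atlas, Comet, Delta, Echo, Flint together cover every element (Atlas ∪ Comet ∪ Delta ∪ Echo ∪ Flint = {M0, M1, M2, M3, M4, M5, M6, M7, M8, M9, M10, M11}); total cost 4 + 15 + 13 + 2 + 11 = 45.
No covering selection has total cost below 45.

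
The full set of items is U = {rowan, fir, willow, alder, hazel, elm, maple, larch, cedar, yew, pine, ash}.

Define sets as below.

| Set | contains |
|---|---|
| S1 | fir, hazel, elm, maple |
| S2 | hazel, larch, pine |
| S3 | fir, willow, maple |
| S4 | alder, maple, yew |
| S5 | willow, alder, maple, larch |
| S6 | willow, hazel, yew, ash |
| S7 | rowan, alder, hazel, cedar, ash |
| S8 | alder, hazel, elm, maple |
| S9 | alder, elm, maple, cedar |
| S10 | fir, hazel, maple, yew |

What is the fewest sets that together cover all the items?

Take {S1, S2, S6, S7}. Their union is {rowan, fir, willow, alder, hazel, elm, maple, larch, cedar, yew, pine, ash}, which is all 12 items.
Only S7 contains rowan, so S7 is forced; the remaining 7 items need at least 3 more sets (each remaining set adds at most 3) — so at least 4 sets are needed, and 4 is optimal.

4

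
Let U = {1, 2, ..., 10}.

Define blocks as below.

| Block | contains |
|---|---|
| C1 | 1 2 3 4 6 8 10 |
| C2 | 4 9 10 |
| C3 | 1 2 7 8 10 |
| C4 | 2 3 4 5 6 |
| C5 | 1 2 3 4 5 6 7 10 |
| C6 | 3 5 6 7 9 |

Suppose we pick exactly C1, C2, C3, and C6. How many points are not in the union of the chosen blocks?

Union of C1, C2, C3, C6 = {1, 2, 3, 4, 5, 6, 7, 8, 9, 10} — that's every point, so 0 are uncovered.

0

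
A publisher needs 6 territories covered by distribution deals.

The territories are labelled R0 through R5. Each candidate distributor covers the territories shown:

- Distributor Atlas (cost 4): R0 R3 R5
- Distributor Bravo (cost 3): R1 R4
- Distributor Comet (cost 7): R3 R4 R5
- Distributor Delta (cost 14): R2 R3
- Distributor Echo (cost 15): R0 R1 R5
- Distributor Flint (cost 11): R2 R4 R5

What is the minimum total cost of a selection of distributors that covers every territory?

18

Atlas, Bravo, Flint together cover every territory (Atlas ∪ Bravo ∪ Flint = {R0, R1, R2, R3, R4, R5}); total cost 4 + 3 + 11 = 18.
No covering selection has total cost below 18.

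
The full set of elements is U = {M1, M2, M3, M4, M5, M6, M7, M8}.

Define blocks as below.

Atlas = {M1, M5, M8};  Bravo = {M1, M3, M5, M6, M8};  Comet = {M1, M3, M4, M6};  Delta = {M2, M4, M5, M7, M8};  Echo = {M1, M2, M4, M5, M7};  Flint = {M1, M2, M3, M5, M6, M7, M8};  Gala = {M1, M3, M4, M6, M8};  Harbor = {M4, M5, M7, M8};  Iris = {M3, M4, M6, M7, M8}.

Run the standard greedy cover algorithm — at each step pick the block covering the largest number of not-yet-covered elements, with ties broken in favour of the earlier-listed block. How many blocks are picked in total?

Greedy: pick Flint (covers 7 new) → pick Comet (covers 1 new). Total picks: 2.

2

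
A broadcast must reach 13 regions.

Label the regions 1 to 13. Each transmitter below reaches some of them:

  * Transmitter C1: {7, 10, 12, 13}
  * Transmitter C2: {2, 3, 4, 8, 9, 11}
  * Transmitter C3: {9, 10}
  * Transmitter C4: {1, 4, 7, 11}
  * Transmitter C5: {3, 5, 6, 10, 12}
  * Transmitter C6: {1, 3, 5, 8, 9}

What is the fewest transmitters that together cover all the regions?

C1 and C2 and C4 and C5 together: C1 ∪ C2 ∪ C4 ∪ C5 = {1, 2, 3, 4, 5, 6, 7, 8, 9, 10, 11, 12, 13} — every region is covered.
No 3 of the 6 transmitters cover everything (all 20 combinations miss at least one region), so 4 is optimal.

4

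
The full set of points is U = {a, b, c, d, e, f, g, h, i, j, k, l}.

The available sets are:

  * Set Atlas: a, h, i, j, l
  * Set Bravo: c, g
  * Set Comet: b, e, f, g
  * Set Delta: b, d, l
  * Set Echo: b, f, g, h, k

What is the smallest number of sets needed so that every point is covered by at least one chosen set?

Atlas, Bravo, Comet, Delta, and Echo cover everything between them: the union {a, b, c, d, e, f, g, h, i, j, k, l} is all of U.
No 4 of the 5 sets cover everything (all 5 combinations miss at least one point), so 5 is optimal.

5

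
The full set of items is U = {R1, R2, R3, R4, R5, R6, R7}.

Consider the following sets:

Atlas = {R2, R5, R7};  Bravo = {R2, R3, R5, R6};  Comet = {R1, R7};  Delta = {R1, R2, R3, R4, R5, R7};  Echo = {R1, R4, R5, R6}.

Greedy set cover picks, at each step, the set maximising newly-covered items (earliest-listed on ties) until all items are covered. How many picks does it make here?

Greedy: pick Delta (covers 6 new) → pick Bravo (covers 1 new). Total picks: 2.

2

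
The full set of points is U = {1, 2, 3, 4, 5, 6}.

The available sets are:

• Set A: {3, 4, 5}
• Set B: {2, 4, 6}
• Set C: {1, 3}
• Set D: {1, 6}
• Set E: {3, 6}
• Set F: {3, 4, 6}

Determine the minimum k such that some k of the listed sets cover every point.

3

Take {A, B, D}. Their union is {1, 2, 3, 4, 5, 6}, which is all 6 points.
Only B contains 2, so B is forced; the remaining 3 points need at least 2 more sets (each remaining set adds at most 2) — so at least 3 sets are needed, and 3 is optimal.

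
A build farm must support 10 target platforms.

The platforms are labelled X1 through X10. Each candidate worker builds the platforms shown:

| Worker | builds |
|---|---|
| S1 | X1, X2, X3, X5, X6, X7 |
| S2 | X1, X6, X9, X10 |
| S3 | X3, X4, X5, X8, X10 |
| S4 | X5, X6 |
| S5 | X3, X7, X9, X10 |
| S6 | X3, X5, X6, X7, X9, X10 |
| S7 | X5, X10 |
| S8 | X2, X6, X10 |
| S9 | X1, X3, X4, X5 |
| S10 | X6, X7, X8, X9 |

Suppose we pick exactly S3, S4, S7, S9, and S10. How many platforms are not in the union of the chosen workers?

1

Union of S3, S4, S7, S9, S10 = {X1, X3, X4, X5, X6, X7, X8, X9, X10}.
Not covered: X2 — 1 platform.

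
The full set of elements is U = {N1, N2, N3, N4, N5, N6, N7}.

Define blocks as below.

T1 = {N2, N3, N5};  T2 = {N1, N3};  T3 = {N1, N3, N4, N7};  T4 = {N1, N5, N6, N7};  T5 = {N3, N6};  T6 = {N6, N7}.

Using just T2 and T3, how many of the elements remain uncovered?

Union of T2, T3 = {N1, N3, N4, N7}.
Not covered: N2, N5, N6 — 3 elements.

3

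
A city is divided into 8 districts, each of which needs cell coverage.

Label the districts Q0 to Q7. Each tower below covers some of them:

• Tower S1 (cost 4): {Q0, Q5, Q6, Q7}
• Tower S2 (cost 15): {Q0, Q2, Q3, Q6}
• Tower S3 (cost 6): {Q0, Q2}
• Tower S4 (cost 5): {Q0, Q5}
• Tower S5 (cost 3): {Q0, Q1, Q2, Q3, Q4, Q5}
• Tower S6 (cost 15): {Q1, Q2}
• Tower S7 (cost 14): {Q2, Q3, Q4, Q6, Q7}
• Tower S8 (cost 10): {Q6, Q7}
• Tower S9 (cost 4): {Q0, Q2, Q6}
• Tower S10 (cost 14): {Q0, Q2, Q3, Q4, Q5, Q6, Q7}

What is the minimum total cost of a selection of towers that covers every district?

S1, S5 together cover every district (S1 ∪ S5 = {Q0, Q1, Q2, Q3, Q4, Q5, Q6, Q7}); total cost 4 + 3 = 7.
No covering selection has total cost below 7.

7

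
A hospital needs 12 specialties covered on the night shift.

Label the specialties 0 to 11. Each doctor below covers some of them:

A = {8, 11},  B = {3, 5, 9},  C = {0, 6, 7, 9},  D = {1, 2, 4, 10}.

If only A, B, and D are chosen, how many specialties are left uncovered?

3

Union of A, B, D = {1, 2, 3, 4, 5, 8, 9, 10, 11}.
Not covered: 0, 6, 7 — 3 specialties.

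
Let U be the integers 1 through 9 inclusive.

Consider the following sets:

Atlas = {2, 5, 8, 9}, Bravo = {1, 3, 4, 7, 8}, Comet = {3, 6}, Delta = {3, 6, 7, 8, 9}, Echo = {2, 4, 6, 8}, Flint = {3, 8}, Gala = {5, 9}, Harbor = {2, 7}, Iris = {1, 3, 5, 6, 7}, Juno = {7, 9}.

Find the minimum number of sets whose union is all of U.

Bravo and Echo and Gala together: Bravo ∪ Echo ∪ Gala = {1, 2, 3, 4, 5, 6, 7, 8, 9} — every item is covered.
No 2 of the 10 sets cover everything (all 45 combinations miss at least one item), so 3 is optimal.

3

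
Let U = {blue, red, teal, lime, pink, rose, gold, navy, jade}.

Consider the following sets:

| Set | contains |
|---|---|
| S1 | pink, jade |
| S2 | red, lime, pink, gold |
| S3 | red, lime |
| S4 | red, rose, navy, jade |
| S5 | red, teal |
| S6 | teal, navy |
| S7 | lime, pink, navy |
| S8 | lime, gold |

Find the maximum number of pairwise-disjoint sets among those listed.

3

S1, S3, S6 are pairwise disjoint (S1={pink,jade}; S3={red,lime}; S6={teal,navy}).
Every remaining set overlaps one of these, and no 4 of the listed sets are pairwise disjoint, so 3 is the maximum.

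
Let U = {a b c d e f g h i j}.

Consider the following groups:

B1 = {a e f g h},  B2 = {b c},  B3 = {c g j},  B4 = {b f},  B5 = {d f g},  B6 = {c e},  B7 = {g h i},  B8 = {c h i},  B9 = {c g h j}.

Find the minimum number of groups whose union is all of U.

B1, B4, B5, B7, and B9 cover everything between them: the union {a, b, c, d, e, f, g, h, i, j} is all of U.
No 4 of the 9 groups cover everything (all 126 combinations miss at least one point), so 5 is optimal.

5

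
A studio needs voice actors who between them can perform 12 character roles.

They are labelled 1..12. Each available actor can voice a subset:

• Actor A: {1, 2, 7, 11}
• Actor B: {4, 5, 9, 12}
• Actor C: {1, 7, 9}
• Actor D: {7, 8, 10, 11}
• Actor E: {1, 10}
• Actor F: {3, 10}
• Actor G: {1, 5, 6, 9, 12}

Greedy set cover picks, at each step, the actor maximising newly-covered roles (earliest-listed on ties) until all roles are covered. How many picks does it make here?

5

Greedy: pick G (covers 5 new) → pick D (covers 4 new) → pick A (covers 1 new) → pick B (covers 1 new) → pick F (covers 1 new). Total picks: 5.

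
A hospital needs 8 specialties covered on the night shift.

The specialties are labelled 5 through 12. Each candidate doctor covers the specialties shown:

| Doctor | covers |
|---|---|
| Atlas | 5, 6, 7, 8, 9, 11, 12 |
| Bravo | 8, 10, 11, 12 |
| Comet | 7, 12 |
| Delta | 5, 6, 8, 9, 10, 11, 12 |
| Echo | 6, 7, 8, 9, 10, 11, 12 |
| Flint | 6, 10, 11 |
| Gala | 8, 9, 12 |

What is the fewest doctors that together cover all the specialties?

Take {Atlas, Flint}. Their union is {5, 6, 7, 8, 9, 10, 11, 12}, which is all 8 specialties.
No single doctor has all 8 specialties (the largest, Atlas, has 7), so 2 is optimal.

2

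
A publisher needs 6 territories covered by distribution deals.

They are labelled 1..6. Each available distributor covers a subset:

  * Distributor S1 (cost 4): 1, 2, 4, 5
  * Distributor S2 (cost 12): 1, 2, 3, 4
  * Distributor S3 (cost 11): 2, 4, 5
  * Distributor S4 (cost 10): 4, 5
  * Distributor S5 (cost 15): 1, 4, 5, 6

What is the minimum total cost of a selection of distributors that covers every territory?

27

S2, S5 together cover every territory (S2 ∪ S5 = {1, 2, 3, 4, 5, 6}); total cost 12 + 15 = 27.
The greedy pick S1, S2, S5 costs 31; no covering selection beats 27.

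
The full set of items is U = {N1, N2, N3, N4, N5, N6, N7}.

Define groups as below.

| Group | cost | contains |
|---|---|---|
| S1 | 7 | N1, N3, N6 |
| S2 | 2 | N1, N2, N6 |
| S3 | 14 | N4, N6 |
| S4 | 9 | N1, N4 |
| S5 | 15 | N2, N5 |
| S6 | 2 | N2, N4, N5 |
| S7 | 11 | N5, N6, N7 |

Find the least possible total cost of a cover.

20

S1, S6, S7 together cover every item (S1 ∪ S6 ∪ S7 = {N1, N2, N3, N4, N5, N6, N7}); total cost 7 + 2 + 11 = 20.
The greedy pick S2, S6, S1, S7 costs 22; no covering selection beats 20.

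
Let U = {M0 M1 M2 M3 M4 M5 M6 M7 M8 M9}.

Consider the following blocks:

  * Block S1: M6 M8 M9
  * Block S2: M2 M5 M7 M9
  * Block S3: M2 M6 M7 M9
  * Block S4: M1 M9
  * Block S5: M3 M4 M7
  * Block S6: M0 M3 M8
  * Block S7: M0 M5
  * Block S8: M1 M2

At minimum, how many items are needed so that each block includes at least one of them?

4

Take H = {M0, M1, M4, M9}. Each listed block contains at least one of these, so H is a hitting set of size 4.
The blocks S1, S5, S7, S8 are pairwise disjoint, so any hitting set needs a separate item for each — at least 4. Hence 4 is optimal.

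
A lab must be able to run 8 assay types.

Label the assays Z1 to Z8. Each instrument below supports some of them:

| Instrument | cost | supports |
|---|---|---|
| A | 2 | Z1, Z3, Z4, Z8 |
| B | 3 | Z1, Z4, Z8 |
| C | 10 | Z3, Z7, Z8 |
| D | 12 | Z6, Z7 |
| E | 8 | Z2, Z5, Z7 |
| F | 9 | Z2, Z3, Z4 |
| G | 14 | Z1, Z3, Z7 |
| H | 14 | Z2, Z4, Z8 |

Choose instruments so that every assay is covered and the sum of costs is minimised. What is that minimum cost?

22

A, D, E together cover every assay (A ∪ D ∪ E = {Z1, Z2, Z3, Z4, Z5, Z6, Z7, Z8}); total cost 2 + 12 + 8 = 22.
No covering selection has total cost below 22.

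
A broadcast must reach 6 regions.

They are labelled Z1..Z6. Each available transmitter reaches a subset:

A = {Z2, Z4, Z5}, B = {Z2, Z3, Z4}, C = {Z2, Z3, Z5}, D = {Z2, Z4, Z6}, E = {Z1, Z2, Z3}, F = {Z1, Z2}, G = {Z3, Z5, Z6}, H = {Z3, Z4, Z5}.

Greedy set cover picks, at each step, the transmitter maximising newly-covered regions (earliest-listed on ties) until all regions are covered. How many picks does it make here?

3

Greedy: pick A (covers 3 new) → pick E (covers 2 new) → pick D (covers 1 new). Total picks: 3.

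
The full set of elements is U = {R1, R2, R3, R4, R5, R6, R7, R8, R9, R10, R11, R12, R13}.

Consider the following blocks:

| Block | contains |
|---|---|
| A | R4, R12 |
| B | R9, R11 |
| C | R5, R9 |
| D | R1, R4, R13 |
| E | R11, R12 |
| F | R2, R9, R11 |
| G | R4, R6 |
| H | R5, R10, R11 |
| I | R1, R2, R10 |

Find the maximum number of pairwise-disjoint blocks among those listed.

C, E, G, I are pairwise disjoint (C={R5,R9}; E={R11,R12}; G={R4,R6}; I={R1,R2,R10}).
Every remaining block overlaps one of these, and no 5 of the listed blocks are pairwise disjoint, so 4 is the maximum.

4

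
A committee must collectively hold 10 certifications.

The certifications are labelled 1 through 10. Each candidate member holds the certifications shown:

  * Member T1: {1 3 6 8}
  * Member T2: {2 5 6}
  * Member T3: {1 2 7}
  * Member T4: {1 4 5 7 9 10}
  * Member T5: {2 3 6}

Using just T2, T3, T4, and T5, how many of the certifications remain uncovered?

1

Union of T2, T3, T4, T5 = {1, 2, 3, 4, 5, 6, 7, 9, 10}.
Not covered: 8 — 1 certification.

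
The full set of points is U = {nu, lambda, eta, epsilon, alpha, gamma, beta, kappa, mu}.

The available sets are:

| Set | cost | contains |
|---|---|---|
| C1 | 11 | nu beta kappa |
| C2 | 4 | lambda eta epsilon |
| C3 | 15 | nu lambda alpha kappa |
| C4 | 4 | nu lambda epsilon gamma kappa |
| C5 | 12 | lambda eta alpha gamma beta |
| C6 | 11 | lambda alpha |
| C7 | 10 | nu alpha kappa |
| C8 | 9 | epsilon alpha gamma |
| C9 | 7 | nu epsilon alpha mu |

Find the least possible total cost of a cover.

C4, C5, C9 together cover every point (C4 ∪ C5 ∪ C9 = {nu, lambda, eta, epsilon, alpha, gamma, beta, kappa, mu}); total cost 4 + 12 + 7 = 23.
The greedy pick C4, C9, C2, C1 costs 26; no covering selection beats 23.

23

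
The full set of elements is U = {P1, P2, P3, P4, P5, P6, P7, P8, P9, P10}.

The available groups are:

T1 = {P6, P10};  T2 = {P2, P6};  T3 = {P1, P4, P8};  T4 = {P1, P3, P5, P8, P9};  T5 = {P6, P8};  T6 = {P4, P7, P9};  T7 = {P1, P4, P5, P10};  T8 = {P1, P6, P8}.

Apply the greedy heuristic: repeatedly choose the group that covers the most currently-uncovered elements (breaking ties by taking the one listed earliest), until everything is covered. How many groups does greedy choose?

Greedy: pick T4 (covers 5 new) → pick T1 (covers 2 new) → pick T6 (covers 2 new) → pick T2 (covers 1 new). Total picks: 4.

4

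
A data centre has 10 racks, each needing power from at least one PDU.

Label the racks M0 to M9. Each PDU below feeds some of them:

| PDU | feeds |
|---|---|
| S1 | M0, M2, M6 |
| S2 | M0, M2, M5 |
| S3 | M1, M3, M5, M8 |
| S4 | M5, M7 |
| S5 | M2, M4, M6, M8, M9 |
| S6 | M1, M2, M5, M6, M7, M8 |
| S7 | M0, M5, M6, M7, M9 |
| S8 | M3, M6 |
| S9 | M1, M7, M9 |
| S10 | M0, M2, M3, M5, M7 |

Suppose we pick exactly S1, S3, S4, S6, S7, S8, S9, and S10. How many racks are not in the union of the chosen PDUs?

1

Union of S1, S3, S4, S6, S7, S8, S9, S10 = {M0, M1, M2, M3, M5, M6, M7, M8, M9}.
Not covered: M4 — 1 rack.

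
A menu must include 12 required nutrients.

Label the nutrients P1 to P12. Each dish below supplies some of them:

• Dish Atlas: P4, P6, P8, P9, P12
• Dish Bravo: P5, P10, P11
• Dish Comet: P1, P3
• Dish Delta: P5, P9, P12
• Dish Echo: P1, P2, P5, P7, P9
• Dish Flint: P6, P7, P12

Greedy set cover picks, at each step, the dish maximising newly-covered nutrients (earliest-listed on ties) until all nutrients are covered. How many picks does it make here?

4

Greedy: pick Atlas (covers 5 new) → pick Echo (covers 4 new) → pick Bravo (covers 2 new) → pick Comet (covers 1 new). Total picks: 4.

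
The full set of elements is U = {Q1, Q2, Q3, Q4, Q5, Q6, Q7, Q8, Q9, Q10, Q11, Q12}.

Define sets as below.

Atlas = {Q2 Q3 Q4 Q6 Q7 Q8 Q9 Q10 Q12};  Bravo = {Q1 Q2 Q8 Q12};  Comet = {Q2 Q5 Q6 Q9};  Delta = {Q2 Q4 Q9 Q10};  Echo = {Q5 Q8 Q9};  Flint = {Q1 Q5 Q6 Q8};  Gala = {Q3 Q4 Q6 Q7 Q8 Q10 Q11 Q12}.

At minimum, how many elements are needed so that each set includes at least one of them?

H = {Q8, Q9} meets every set (each contains at least one member of H), and |H| = 2.
The sets Delta, Flint are pairwise disjoint, so any hitting set needs a separate element for each — at least 2. Hence 2 is optimal.

2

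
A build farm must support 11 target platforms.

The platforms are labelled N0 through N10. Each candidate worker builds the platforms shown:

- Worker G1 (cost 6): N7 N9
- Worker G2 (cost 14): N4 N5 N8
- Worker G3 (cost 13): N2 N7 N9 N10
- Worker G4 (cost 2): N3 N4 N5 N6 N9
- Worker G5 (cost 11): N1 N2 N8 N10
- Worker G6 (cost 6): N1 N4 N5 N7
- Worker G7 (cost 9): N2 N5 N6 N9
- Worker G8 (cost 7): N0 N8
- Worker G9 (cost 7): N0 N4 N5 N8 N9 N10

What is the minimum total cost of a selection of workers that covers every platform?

G4, G6, G7, G9 together cover every platform (G4 ∪ G6 ∪ G7 ∪ G9 = {N0, N1, N2, N3, N4, N5, N6, N7, N8, N9, N10}); total cost 2 + 6 + 9 + 7 = 24.
No covering selection has total cost below 24.

24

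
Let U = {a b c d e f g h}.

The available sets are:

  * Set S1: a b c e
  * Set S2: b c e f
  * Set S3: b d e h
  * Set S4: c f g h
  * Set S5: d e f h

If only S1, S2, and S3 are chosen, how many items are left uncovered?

Union of S1, S2, S3 = {a, b, c, d, e, f, h}.
Not covered: g — 1 item.

1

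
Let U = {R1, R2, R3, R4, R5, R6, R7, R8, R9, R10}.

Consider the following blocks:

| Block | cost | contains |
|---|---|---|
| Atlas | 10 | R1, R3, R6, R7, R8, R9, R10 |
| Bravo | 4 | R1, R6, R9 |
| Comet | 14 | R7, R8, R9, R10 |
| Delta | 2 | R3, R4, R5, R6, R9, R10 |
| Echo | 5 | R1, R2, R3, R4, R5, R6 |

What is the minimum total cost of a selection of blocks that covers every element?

15

Atlas, Echo together cover every element (Atlas ∪ Echo = {R1, R2, R3, R4, R5, R6, R7, R8, R9, R10}); total cost 10 + 5 = 15.
The greedy pick Delta, Echo, Atlas costs 17; no covering selection beats 15.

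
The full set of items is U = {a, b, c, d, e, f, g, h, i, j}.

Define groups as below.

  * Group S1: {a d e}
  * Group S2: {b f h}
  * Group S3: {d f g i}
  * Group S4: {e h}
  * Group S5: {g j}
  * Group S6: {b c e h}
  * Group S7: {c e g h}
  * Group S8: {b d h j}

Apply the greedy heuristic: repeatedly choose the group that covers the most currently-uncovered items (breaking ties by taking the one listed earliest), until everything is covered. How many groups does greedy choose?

4

Greedy: pick S3 (covers 4 new) → pick S6 (covers 4 new) → pick S1 (covers 1 new) → pick S5 (covers 1 new). Total picks: 4.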